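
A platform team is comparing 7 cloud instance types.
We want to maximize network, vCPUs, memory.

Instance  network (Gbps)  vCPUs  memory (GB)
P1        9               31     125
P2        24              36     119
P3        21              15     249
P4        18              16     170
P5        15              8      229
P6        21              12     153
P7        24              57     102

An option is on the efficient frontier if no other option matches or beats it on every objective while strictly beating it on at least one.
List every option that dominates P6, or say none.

P3

P3: network 21≥21, vCPUs 15≥12, memory 249≥153 — dominates P6.
Others (P1, P2, P4, P5, P7) are each worse than P6 on at least one objective.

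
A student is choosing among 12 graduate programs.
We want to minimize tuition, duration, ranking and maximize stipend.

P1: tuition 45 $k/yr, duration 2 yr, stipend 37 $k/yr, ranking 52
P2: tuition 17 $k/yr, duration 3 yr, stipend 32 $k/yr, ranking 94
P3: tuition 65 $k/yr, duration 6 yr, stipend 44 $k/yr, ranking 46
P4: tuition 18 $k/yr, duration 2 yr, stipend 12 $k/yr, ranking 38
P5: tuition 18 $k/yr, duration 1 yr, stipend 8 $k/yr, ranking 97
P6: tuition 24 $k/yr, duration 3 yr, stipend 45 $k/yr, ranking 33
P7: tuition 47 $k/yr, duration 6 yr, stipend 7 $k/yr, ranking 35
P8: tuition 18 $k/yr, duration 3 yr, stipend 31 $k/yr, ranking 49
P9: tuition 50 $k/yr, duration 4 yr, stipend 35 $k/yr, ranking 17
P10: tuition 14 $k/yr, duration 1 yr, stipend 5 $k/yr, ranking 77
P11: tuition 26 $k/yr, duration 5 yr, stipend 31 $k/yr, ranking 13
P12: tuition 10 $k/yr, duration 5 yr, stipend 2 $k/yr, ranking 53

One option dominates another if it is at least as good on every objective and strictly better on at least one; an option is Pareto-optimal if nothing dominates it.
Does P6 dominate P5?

No

P6 vs P5: P6 is worse on tuition (24 vs 18), so it does not dominate P5.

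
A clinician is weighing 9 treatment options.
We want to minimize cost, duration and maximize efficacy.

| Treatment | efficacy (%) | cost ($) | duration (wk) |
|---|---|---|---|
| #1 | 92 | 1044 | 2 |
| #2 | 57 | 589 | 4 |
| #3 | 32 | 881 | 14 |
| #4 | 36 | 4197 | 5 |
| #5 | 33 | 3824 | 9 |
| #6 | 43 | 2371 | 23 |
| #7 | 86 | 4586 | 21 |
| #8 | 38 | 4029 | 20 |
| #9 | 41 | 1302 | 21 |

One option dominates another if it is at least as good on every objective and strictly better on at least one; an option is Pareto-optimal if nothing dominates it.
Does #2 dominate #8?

Yes

#2 vs #8: efficacy 57≥38, cost 589≤4029, duration 4≤20 — #2 is at least as good on every objective with at least one strict improvement.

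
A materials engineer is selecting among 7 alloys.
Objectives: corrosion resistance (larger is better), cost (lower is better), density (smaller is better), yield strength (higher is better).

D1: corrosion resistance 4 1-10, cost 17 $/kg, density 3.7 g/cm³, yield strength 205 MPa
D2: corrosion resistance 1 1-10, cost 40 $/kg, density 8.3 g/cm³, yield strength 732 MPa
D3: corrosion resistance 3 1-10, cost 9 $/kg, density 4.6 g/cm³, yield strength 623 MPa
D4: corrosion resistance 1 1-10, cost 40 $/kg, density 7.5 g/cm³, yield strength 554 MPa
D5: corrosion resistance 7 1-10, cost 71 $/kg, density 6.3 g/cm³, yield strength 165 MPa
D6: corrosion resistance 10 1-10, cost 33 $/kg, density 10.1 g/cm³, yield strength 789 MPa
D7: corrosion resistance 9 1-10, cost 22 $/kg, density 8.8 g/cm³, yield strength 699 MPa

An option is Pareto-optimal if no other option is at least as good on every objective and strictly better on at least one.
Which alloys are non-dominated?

D1, D2, D3, D5, D6, D7

D1: not dominated (best density).
D2: not dominated.
D3: not dominated (best cost).
D4: dominated by D3 (corrosion resistance 3≥1, cost 9≤40, density 4.6≤7.5, yield strength 623≥554).
D5: not dominated.
D6: not dominated (best corrosion resistance).
D7: not dominated.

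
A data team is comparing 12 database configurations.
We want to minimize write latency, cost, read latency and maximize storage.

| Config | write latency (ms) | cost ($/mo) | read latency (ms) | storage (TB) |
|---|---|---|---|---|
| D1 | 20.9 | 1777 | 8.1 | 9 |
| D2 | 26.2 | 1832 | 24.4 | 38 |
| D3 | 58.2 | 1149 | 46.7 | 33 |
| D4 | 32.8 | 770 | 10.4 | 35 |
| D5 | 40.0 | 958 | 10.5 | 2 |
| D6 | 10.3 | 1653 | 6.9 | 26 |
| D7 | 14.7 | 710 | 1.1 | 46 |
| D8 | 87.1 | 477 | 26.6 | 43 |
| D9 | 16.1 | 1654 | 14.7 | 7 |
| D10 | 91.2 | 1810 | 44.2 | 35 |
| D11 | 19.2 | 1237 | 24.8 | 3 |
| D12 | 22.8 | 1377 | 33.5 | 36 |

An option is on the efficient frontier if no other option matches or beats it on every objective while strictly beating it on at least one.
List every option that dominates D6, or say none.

D1: worse on write latency (20.9 vs 10.3).
D2: worse on write latency (26.2 vs 10.3).
D3: worse on write latency (58.2 vs 10.3).
D4: worse on write latency (32.8 vs 10.3).
D5: worse on write latency (40.0 vs 10.3).
D7: worse on write latency (14.7 vs 10.3).
D8: worse on write latency (87.1 vs 10.3).
D9: worse on write latency (16.1 vs 10.3).
D10: worse on write latency (91.2 vs 10.3).
D11: worse on write latency (19.2 vs 10.3).
D12: worse on write latency (22.8 vs 10.3).
No option dominates D6.

none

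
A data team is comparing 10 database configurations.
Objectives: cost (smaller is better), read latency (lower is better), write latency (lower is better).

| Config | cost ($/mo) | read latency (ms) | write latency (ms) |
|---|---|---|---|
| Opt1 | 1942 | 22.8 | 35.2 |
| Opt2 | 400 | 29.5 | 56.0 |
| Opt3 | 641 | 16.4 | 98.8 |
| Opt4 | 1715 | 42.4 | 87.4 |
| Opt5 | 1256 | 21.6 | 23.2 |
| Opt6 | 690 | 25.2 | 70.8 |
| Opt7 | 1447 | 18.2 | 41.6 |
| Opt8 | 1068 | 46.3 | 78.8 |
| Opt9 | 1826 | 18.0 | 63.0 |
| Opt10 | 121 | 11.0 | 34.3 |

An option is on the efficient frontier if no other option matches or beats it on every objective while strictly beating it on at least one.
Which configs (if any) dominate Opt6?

Opt10

Opt10: cost 121≤690, read latency 11.0≤25.2, write latency 34.3≤70.8 — dominates Opt6.
Others (Opt1, Opt2, Opt3, Opt4, Opt5, Opt7, Opt8, Opt9) are each worse than Opt6 on at least one objective.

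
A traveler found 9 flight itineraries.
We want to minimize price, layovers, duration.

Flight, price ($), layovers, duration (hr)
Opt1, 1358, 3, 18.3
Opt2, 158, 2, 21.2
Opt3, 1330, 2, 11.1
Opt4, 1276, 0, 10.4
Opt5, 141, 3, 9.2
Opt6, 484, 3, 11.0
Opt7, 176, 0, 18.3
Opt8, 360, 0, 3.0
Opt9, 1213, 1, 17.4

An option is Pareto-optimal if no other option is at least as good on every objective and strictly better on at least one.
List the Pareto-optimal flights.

Opt1: dominated by Opt3 (price 1330≤1358, layovers 2≤3, duration 11.1≤18.3).
Opt2: not dominated.
Opt3: dominated by Opt4 (price 1276≤1330, layovers 0≤2, duration 10.4≤11.1).
Opt4: dominated by Opt8 (price 360≤1276, layovers 0≤0, duration 3.0≤10.4).
Opt5: not dominated (best price).
Opt6: dominated by Opt5 (price 141≤484, layovers 3≤3, duration 9.2≤11.0).
Opt7: not dominated.
Opt8: not dominated (best duration).
Opt9: dominated by Opt8 (price 360≤1213, layovers 0≤1, duration 3.0≤17.4).

Opt2, Opt5, Opt7, Opt8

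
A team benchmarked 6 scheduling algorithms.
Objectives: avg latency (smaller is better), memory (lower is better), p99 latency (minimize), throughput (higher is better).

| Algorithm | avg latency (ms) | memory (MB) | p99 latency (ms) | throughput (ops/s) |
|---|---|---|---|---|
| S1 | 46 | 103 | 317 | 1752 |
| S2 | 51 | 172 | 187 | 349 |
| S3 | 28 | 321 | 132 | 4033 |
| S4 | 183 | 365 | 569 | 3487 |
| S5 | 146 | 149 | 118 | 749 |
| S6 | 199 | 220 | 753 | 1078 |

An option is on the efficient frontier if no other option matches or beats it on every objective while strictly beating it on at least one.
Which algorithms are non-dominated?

S1, S2, S3, S5

S1: not dominated (best memory).
S2: not dominated.
S3: not dominated (best avg latency).
S4: dominated by S3 (avg latency 28≤183, memory 321≤365, p99 latency 132≤569, throughput 4033≥3487).
S5: not dominated (best p99 latency).
S6: dominated by S1 (avg latency 46≤199, memory 103≤220, p99 latency 317≤753, throughput 1752≥1078).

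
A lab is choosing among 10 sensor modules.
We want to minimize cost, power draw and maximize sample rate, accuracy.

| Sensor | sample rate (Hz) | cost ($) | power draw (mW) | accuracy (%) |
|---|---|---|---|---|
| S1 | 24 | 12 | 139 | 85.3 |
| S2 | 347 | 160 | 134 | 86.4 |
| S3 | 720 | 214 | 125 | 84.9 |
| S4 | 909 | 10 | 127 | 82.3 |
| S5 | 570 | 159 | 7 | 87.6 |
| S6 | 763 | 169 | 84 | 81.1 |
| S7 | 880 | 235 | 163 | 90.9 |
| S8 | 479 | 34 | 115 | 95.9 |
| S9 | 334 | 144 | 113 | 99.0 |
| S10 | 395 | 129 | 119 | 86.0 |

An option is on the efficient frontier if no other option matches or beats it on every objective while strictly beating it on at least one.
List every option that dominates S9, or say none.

none

S1: worse on sample rate (24 vs 334).
S2: worse on cost (160 vs 144).
S3: worse on cost (214 vs 144).
S4: worse on power draw (127 vs 113).
S5: worse on cost (159 vs 144).
S6: worse on cost (169 vs 144).
S7: worse on cost (235 vs 144).
S8: worse on power draw (115 vs 113).
S10: worse on power draw (119 vs 113).
No option dominates S9.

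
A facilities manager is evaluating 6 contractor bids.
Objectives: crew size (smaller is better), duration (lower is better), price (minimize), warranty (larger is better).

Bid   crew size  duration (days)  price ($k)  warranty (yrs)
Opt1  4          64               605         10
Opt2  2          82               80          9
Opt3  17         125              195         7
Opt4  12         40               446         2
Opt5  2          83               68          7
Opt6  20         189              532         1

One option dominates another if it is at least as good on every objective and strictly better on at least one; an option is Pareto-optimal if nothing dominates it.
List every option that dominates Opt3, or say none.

Opt2, Opt5

Opt2: crew size 2≤17, duration 82≤125, price 80≤195, warranty 9≥7 — dominates Opt3.
Opt5: crew size 2≤17, duration 83≤125, price 68≤195, warranty 7≥7 — dominates Opt3.
Others (Opt1, Opt4, Opt6) are each worse than Opt3 on at least one objective.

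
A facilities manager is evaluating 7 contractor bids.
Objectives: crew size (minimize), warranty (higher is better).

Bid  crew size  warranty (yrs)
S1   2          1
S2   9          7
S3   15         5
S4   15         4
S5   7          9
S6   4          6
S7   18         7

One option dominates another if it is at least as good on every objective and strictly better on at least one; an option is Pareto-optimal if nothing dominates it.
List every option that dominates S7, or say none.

S2: crew size 9≤18, warranty 7≥7 — dominates S7.
S5: crew size 7≤18, warranty 9≥7 — dominates S7.
Others (S1, S3, S4, S6) are each worse than S7 on at least one objective.

S2, S5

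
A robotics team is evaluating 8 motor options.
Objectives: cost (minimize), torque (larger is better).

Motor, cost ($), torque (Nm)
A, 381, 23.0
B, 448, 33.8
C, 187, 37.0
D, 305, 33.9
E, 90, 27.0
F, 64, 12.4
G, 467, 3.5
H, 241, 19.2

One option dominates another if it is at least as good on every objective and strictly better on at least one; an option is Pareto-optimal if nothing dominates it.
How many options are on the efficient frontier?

3

A: dominated by C (cost 187≤381, torque 37.0≥23.0).
B: dominated by C (cost 187≤448, torque 37.0≥33.8).
C: not dominated (best torque).
D: dominated by C (cost 187≤305, torque 37.0≥33.9).
E: not dominated.
F: not dominated (best cost).
G: dominated by A (cost 381≤467, torque 23.0≥3.5).
H: dominated by C (cost 187≤241, torque 37.0≥19.2).
Pareto-optimal: C, E, F → 3.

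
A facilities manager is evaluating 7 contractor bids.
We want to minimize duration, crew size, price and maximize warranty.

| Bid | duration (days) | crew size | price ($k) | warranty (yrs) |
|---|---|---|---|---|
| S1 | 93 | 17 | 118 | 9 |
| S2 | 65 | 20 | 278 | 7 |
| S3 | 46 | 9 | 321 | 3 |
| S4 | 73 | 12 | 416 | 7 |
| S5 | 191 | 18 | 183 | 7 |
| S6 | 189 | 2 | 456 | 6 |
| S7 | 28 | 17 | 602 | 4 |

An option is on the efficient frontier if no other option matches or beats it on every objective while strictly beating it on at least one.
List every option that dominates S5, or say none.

S1

S1: duration 93≤191, crew size 17≤18, price 118≤183, warranty 9≥7 — dominates S5.
Others (S2, S3, S4, S6, S7) are each worse than S5 on at least one objective.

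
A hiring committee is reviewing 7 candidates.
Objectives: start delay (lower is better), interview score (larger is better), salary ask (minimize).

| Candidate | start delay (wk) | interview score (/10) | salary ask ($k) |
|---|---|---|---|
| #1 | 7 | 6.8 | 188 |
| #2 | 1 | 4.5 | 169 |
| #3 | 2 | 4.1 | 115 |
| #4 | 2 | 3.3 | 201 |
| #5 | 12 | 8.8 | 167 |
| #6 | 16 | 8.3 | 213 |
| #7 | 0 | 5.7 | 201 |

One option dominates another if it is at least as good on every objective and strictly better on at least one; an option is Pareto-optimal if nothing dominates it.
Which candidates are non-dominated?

#1, #2, #3, #5, #7

#1: not dominated.
#2: not dominated.
#3: not dominated (best salary ask).
#4: dominated by #2 (start delay 1≤2, interview score 4.5≥3.3, salary ask 169≤201).
#5: not dominated (best interview score).
#6: dominated by #5 (start delay 12≤16, interview score 8.8≥8.3, salary ask 167≤213).
#7: not dominated (best start delay).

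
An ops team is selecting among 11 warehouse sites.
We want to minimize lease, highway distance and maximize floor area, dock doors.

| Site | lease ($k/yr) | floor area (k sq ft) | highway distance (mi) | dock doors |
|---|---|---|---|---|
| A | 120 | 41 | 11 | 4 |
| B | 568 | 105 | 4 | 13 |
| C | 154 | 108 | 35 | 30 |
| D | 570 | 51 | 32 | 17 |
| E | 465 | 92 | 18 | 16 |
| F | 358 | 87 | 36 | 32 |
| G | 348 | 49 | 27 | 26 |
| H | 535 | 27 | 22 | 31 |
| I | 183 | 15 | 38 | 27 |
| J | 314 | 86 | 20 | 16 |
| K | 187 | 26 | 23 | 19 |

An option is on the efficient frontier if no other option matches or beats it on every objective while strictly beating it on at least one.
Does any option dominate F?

No

A: worse on floor area (41 vs 87).
B: worse on lease (568 vs 358).
C: worse on dock doors (30 vs 32).
D: worse on lease (570 vs 358).
E: worse on lease (465 vs 358).
G: worse on floor area (49 vs 87).
H: worse on lease (535 vs 358).
I: worse on floor area (15 vs 87).
J: worse on floor area (86 vs 87).
K: worse on floor area (26 vs 87).
No option is at least as good as F on every objective and strictly better on one.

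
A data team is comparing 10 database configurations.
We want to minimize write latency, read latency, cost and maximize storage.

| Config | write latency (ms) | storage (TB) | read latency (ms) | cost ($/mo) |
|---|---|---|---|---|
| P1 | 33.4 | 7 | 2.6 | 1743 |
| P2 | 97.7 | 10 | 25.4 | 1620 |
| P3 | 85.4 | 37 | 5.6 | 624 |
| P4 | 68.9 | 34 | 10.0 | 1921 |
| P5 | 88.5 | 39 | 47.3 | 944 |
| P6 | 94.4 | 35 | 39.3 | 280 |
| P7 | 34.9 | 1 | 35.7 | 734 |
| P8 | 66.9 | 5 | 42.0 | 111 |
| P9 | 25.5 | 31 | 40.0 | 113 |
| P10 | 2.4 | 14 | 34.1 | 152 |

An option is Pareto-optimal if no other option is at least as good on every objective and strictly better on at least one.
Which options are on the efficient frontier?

P1: not dominated (best read latency).
P2: dominated by P3 (write latency 85.4≤97.7, storage 37≥10, read latency 5.6≤25.4, cost 624≤1620).
P3: not dominated.
P4: not dominated.
P5: not dominated (best storage).
P6: not dominated.
P7: dominated by P10 (write latency 2.4≤34.9, storage 14≥1, read latency 34.1≤35.7, cost 152≤734).
P8: not dominated (best cost).
P9: not dominated.
P10: not dominated (best write latency).

P1, P3, P4, P5, P6, P8, P9, P10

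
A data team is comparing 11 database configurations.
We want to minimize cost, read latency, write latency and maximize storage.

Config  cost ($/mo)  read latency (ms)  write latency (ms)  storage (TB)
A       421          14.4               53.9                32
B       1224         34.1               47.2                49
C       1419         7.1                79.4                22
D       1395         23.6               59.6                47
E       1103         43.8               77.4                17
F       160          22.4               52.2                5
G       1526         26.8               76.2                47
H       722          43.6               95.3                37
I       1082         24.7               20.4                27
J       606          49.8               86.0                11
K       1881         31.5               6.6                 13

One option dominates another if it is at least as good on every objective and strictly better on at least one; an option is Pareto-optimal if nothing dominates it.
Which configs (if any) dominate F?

none

A: worse on cost (421 vs 160).
B: worse on cost (1224 vs 160).
C: worse on cost (1419 vs 160).
D: worse on cost (1395 vs 160).
E: worse on cost (1103 vs 160).
G: worse on cost (1526 vs 160).
H: worse on cost (722 vs 160).
I: worse on cost (1082 vs 160).
J: worse on cost (606 vs 160).
K: worse on cost (1881 vs 160).
No option dominates F.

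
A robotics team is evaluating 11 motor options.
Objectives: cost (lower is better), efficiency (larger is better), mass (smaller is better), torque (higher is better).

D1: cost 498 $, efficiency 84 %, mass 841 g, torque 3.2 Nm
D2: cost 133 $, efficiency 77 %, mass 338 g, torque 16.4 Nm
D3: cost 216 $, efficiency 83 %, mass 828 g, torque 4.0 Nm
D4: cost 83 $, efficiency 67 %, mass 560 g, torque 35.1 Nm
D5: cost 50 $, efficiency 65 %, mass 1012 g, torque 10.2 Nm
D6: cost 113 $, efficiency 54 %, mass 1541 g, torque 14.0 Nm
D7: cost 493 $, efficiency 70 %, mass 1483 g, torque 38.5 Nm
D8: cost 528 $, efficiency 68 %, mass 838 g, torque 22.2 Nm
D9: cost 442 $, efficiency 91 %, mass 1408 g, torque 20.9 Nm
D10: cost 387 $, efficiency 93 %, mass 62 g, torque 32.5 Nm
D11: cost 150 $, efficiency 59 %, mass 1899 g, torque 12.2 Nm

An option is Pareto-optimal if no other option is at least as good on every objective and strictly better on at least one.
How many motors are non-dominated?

D1: dominated by D10 (cost 387≤498, efficiency 93≥84, mass 62≤841, torque 32.5≥3.2).
D2: not dominated.
D3: not dominated.
D4: not dominated.
D5: not dominated (best cost).
D6: dominated by D4 (cost 83≤113, efficiency 67≥54, mass 560≤1541, torque 35.1≥14.0).
D7: not dominated (best torque).
D8: dominated by D10 (cost 387≤528, efficiency 93≥68, mass 62≤838, torque 32.5≥22.2).
D9: dominated by D10 (cost 387≤442, efficiency 93≥91, mass 62≤1408, torque 32.5≥20.9).
D10: not dominated (best efficiency).
D11: dominated by D2 (cost 133≤150, efficiency 77≥59, mass 338≤1899, torque 16.4≥12.2).
Pareto-optimal: D2, D3, D4, D5, D7, D10 → 6.

6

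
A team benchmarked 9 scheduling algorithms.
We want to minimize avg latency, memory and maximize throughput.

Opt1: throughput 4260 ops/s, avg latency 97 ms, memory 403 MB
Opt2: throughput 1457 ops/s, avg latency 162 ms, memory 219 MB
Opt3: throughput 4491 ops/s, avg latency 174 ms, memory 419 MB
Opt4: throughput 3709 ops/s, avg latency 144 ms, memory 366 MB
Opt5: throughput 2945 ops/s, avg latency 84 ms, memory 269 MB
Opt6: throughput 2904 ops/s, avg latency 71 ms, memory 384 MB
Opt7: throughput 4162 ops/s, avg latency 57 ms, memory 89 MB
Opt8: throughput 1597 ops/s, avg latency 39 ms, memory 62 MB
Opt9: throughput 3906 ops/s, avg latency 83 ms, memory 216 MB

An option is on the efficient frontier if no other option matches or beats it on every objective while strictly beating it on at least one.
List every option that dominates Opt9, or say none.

Opt7

Opt7: throughput 4162≥3906, avg latency 57≤83, memory 89≤216 — dominates Opt9.
Others (Opt1, Opt2, Opt3, Opt4, Opt5, Opt6, Opt8) are each worse than Opt9 on at least one objective.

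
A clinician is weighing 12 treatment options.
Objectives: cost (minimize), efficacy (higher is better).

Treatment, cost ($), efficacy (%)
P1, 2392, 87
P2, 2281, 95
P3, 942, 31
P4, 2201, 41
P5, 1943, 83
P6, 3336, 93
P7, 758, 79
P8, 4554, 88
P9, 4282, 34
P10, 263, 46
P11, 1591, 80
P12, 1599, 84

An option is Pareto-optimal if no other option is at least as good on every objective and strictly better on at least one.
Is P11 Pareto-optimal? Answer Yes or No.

Yes

P1: worse on cost (2392 vs 1591).
P2: worse on cost (2281 vs 1591).
P3: worse on efficacy (31 vs 80).
P4: worse on cost (2201 vs 1591).
P5: worse on cost (1943 vs 1591).
P6: worse on cost (3336 vs 1591).
P7: worse on efficacy (79 vs 80).
P8: worse on cost (4554 vs 1591).
P9: worse on cost (4282 vs 1591).
P10: worse on efficacy (46 vs 80).
P12: worse on cost (1599 vs 1591).
No option is at least as good as P11 on every objective and strictly better on one.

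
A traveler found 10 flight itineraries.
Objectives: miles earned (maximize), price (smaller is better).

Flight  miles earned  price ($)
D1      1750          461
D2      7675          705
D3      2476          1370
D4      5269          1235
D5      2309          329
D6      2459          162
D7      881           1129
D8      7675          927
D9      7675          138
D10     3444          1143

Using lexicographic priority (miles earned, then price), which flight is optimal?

D9

First maximize miles earned: best is 7675, kept {D2, D8, D9}.
Then minimize price: best is 138, kept {D9}.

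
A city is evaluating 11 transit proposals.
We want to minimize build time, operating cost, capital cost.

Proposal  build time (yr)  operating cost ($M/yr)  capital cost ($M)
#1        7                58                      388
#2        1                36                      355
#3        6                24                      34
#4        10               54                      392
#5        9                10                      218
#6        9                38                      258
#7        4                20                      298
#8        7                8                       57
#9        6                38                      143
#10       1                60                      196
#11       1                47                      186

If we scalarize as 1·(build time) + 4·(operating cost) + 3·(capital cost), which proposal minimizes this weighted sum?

#1: 1·7 + 4·58 + 3·388 = 1403
#2: 1·1 + 4·36 + 3·355 = 1210
#3: 1·6 + 4·24 + 3·34 = 204
#4: 1·10 + 4·54 + 3·392 = 1402
#5: 1·9 + 4·10 + 3·218 = 703
#6: 1·9 + 4·38 + 3·258 = 935
#7: 1·4 + 4·20 + 3·298 = 978
#8: 1·7 + 4·8 + 3·57 = 210
#9: 1·6 + 4·38 + 3·143 = 587
#10: 1·1 + 4·60 + 3·196 = 829
#11: 1·1 + 4·47 + 3·186 = 747
Lowest: #3 at 204.

#3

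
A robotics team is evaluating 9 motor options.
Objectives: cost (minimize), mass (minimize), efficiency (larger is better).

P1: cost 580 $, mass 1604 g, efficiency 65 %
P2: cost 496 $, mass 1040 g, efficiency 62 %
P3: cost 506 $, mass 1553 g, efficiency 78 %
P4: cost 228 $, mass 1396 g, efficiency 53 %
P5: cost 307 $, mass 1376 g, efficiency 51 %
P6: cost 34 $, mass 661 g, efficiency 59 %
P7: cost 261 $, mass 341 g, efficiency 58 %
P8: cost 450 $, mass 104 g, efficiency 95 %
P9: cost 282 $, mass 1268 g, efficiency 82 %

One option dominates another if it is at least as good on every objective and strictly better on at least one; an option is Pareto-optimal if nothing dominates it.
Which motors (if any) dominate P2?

P8: cost 450≤496, mass 104≤1040, efficiency 95≥62 — dominates P2.
Others (P1, P3, P4, P5, P6, P7, P9) are each worse than P2 on at least one objective.

P8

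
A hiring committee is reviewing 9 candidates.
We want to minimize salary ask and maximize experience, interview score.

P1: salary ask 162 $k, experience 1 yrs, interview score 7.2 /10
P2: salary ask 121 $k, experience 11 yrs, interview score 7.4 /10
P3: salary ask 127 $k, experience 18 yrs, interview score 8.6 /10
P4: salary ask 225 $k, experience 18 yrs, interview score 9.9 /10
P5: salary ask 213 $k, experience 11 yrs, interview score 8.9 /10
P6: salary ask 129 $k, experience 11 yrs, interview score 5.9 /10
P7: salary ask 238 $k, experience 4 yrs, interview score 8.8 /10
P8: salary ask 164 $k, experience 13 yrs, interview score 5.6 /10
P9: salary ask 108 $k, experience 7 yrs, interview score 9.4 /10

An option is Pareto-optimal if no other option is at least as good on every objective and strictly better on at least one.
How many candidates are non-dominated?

P1: dominated by P2 (salary ask 121≤162, experience 11≥1, interview score 7.4≥7.2).
P2: not dominated.
P3: not dominated.
P4: not dominated (best interview score).
P5: not dominated.
P6: dominated by P2 (salary ask 121≤129, experience 11≥11, interview score 7.4≥5.9).
P7: dominated by P4 (salary ask 225≤238, experience 18≥4, interview score 9.9≥8.8).
P8: dominated by P3 (salary ask 127≤164, experience 18≥13, interview score 8.6≥5.6).
P9: not dominated (best salary ask).
Pareto-optimal: P2, P3, P4, P5, P9 → 5.

5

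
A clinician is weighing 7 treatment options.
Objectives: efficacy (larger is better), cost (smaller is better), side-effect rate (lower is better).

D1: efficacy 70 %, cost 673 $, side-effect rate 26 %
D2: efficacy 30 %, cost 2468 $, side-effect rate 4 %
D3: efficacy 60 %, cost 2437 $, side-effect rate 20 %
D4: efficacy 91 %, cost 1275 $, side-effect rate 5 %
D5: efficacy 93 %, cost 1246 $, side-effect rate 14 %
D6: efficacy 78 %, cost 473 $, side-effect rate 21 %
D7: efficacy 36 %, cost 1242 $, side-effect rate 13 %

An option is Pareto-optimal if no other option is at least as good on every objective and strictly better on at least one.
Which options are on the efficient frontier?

D1: dominated by D6 (efficacy 78≥70, cost 473≤673, side-effect rate 21≤26).
D2: not dominated (best side-effect rate).
D3: dominated by D4 (efficacy 91≥60, cost 1275≤2437, side-effect rate 5≤20).
D4: not dominated.
D5: not dominated (best efficacy).
D6: not dominated (best cost).
D7: not dominated.

D2, D4, D5, D6, D7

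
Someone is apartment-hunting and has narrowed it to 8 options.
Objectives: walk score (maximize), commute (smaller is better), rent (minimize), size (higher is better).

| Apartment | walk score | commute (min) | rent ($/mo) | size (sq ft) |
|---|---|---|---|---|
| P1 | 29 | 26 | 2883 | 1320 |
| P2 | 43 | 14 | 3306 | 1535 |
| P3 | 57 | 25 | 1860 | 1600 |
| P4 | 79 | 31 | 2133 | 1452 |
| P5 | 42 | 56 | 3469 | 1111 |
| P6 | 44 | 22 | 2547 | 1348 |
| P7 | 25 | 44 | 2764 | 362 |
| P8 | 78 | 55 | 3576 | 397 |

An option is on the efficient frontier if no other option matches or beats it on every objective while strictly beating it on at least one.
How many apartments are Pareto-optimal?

4

P1: dominated by P3 (walk score 57≥29, commute 25≤26, rent 1860≤2883, size 1600≥1320).
P2: not dominated (best commute).
P3: not dominated (best rent).
P4: not dominated (best walk score).
P5: dominated by P2 (walk score 43≥42, commute 14≤56, rent 3306≤3469, size 1535≥1111).
P6: not dominated.
P7: dominated by P3 (walk score 57≥25, commute 25≤44, rent 1860≤2764, size 1600≥362).
P8: dominated by P4 (walk score 79≥78, commute 31≤55, rent 2133≤3576, size 1452≥397).
Pareto-optimal: P2, P3, P4, P6 → 4.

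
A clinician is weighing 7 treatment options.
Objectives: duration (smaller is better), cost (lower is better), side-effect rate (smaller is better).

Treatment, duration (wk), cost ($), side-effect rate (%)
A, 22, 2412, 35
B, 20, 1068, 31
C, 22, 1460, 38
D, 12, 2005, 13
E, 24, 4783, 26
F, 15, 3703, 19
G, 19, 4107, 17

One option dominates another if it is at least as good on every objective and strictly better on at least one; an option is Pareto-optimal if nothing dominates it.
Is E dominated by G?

G vs E: duration 19≤24, cost 4107≤4783, side-effect rate 17≤26 — G is at least as good on every objective with at least one strict improvement.

Yes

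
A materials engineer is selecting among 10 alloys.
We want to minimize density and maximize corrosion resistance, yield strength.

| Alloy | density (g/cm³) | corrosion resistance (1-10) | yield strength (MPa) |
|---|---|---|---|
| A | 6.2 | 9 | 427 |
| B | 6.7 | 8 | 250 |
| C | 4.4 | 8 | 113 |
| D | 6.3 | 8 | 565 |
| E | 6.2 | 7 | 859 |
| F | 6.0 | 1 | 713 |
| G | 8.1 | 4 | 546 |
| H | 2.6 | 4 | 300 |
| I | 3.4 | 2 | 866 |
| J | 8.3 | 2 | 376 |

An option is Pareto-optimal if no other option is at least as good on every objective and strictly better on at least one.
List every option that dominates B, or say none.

A: density 6.2≤6.7, corrosion resistance 9≥8, yield strength 427≥250 — dominates B.
D: density 6.3≤6.7, corrosion resistance 8≥8, yield strength 565≥250 — dominates B.
Others (C, E, F, G, H, I, J) are each worse than B on at least one objective.

A, D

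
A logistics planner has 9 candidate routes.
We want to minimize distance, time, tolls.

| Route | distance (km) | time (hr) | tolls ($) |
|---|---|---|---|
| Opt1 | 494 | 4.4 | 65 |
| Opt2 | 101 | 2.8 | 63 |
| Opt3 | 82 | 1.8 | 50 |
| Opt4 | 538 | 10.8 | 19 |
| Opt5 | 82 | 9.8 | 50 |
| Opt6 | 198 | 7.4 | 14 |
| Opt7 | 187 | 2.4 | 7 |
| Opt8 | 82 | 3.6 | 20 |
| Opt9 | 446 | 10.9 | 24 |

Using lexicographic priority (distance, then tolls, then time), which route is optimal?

Opt8

First minimize distance: best is 82, kept {Opt3, Opt5, Opt8}.
Then minimize tolls: best is 20, kept {Opt8}.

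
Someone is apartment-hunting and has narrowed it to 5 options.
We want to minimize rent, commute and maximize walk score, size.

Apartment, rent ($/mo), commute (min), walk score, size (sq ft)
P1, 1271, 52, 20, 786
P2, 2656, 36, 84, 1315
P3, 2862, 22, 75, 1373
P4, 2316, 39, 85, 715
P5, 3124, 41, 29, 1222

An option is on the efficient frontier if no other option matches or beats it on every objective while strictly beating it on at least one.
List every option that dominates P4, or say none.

P1: worse on commute (52 vs 39).
P2: worse on rent (2656 vs 2316).
P3: worse on rent (2862 vs 2316).
P5: worse on rent (3124 vs 2316).
No option dominates P4.

none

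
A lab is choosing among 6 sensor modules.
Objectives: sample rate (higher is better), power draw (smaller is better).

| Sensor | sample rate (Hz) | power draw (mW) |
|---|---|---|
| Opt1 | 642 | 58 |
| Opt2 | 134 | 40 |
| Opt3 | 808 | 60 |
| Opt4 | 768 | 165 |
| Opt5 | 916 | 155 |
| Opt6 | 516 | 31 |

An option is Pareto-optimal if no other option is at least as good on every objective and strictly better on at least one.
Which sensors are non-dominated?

Opt1: not dominated.
Opt2: dominated by Opt6 (sample rate 516≥134, power draw 31≤40).
Opt3: not dominated.
Opt4: dominated by Opt3 (sample rate 808≥768, power draw 60≤165).
Opt5: not dominated (best sample rate).
Opt6: not dominated (best power draw).

Opt1, Opt3, Opt5, Opt6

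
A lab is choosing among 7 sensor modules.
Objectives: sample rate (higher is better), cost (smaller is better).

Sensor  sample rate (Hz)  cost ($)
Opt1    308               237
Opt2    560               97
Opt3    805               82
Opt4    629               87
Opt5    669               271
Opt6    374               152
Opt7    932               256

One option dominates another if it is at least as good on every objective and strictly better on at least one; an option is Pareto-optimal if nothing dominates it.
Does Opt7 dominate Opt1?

Opt7 vs Opt1: Opt7 is worse on cost (256 vs 237), so it does not dominate Opt1.

No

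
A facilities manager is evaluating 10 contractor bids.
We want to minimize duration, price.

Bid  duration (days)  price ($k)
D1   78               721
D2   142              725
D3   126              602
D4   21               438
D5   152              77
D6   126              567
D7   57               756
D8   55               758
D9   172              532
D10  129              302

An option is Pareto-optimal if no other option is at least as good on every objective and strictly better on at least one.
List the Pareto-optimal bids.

D1: dominated by D4 (duration 21≤78, price 438≤721).
D2: dominated by D1 (duration 78≤142, price 721≤725).
D3: dominated by D4 (duration 21≤126, price 438≤602).
D4: not dominated (best duration).
D5: not dominated (best price).
D6: dominated by D4 (duration 21≤126, price 438≤567).
D7: dominated by D4 (duration 21≤57, price 438≤756).
D8: dominated by D4 (duration 21≤55, price 438≤758).
D9: dominated by D4 (duration 21≤172, price 438≤532).
D10: not dominated.

D4, D5, D10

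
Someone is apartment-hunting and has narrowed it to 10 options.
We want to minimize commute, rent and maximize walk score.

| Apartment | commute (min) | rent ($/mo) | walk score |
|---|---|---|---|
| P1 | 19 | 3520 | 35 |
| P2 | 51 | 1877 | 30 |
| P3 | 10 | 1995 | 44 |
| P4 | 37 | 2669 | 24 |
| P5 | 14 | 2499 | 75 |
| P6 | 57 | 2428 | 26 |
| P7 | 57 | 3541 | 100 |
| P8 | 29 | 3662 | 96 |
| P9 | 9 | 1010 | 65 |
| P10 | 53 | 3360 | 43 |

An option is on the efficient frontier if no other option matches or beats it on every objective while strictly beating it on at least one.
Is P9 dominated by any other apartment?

P1: worse on commute (19 vs 9).
P2: worse on commute (51 vs 9).
P3: worse on commute (10 vs 9).
P4: worse on commute (37 vs 9).
P5: worse on commute (14 vs 9).
P6: worse on commute (57 vs 9).
P7: worse on commute (57 vs 9).
P8: worse on commute (29 vs 9).
P10: worse on commute (53 vs 9).
No option is at least as good as P9 on every objective and strictly better on one.

No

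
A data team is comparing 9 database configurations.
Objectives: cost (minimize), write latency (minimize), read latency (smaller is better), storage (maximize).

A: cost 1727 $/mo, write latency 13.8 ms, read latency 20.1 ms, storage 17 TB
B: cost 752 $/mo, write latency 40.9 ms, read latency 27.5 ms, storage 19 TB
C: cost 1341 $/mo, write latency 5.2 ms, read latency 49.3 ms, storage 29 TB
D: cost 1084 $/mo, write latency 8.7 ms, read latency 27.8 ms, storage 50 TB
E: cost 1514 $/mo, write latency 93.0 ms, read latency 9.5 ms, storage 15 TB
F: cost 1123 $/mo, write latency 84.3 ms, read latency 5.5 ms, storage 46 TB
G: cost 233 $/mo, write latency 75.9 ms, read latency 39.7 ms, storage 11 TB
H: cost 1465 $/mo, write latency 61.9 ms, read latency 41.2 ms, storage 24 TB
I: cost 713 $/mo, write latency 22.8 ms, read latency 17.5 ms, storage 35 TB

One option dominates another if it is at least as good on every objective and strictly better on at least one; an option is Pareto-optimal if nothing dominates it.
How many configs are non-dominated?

6

A: not dominated.
B: dominated by I (cost 713≤752, write latency 22.8≤40.9, read latency 17.5≤27.5, storage 35≥19).
C: not dominated (best write latency).
D: not dominated (best storage).
E: dominated by F (cost 1123≤1514, write latency 84.3≤93.0, read latency 5.5≤9.5, storage 46≥15).
F: not dominated (best read latency).
G: not dominated (best cost).
H: dominated by D (cost 1084≤1465, write latency 8.7≤61.9, read latency 27.8≤41.2, storage 50≥24).
I: not dominated.
Pareto-optimal: A, C, D, F, G, I → 6.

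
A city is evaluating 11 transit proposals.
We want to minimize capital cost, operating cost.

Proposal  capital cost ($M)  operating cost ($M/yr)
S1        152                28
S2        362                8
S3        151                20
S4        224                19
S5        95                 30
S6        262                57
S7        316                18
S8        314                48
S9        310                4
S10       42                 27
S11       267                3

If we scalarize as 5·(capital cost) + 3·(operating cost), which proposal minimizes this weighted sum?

S1: 5·152 + 3·28 = 844
S2: 5·362 + 3·8 = 1834
S3: 5·151 + 3·20 = 815
S4: 5·224 + 3·19 = 1177
S5: 5·95 + 3·30 = 565
S6: 5·262 + 3·57 = 1481
S7: 5·316 + 3·18 = 1634
S8: 5·314 + 3·48 = 1714
S9: 5·310 + 3·4 = 1562
S10: 5·42 + 3·27 = 291
S11: 5·267 + 3·3 = 1344
Lowest: S10 at 291.

S10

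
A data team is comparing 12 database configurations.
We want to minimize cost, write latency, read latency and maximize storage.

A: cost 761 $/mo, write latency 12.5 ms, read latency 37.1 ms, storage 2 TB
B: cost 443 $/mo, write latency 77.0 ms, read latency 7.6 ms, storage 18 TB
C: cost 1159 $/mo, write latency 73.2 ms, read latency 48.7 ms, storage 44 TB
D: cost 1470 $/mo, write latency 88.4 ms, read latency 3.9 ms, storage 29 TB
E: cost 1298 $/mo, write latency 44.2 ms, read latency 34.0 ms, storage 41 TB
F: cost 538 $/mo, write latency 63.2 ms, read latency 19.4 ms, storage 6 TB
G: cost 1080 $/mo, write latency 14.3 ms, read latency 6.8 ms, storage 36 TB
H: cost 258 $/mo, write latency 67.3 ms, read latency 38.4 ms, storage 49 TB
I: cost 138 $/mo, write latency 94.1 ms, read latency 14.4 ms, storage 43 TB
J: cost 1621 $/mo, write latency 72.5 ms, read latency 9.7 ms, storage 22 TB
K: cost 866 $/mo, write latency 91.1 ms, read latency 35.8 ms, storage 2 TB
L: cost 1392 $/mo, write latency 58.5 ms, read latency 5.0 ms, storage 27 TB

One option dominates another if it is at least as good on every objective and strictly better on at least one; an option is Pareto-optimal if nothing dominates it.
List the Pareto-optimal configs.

A, B, D, E, F, G, H, I, L

A: not dominated (best write latency).
B: not dominated.
C: dominated by H (cost 258≤1159, write latency 67.3≤73.2, read latency 38.4≤48.7, storage 49≥44).
D: not dominated (best read latency).
E: not dominated.
F: not dominated.
G: not dominated.
H: not dominated (best storage).
I: not dominated (best cost).
J: dominated by G (cost 1080≤1621, write latency 14.3≤72.5, read latency 6.8≤9.7, storage 36≥22).
K: dominated by B (cost 443≤866, write latency 77.0≤91.1, read latency 7.6≤35.8, storage 18≥2).
L: not dominated.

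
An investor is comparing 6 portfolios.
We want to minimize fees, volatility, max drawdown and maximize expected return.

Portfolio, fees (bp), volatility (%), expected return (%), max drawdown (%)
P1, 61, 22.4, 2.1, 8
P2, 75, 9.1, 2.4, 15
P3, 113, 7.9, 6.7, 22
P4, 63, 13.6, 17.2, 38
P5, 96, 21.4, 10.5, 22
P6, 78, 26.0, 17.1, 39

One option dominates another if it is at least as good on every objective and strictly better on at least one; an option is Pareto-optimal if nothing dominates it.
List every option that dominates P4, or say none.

none

P1: worse on volatility (22.4 vs 13.6).
P2: worse on fees (75 vs 63).
P3: worse on fees (113 vs 63).
P5: worse on fees (96 vs 63).
P6: worse on fees (78 vs 63).
No option dominates P4.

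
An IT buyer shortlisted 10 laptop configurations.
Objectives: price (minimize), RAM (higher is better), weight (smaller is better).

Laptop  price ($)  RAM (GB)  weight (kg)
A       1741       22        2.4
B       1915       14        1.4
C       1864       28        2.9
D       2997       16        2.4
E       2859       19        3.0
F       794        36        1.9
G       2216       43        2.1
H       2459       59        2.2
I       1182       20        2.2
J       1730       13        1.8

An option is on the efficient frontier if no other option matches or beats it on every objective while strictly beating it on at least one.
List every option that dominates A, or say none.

F

F: price 794≤1741, RAM 36≥22, weight 1.9≤2.4 — dominates A.
Others (B, C, D, E, G, H, I, J) are each worse than A on at least one objective.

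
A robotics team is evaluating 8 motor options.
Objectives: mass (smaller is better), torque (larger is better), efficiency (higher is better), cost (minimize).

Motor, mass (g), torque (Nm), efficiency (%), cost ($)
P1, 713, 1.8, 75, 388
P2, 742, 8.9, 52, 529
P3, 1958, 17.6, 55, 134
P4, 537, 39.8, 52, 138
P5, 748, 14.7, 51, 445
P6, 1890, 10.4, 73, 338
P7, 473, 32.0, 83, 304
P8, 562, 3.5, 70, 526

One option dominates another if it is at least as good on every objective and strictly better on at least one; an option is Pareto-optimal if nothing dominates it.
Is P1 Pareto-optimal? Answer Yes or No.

P7 vs P1: mass 473≤713, torque 32.0≥1.8, efficiency 83≥75, cost 304≤388 — P7 is at least as good on every objective and strictly better on at least one, so P7 dominates P1.

No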